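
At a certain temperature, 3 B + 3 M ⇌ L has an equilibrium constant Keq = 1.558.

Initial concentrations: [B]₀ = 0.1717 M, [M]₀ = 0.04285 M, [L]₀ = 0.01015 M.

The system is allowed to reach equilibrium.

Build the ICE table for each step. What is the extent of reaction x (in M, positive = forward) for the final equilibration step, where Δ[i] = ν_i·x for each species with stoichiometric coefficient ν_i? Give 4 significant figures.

Q₀ = 2.5486e+04 vs Keq = 1.558 ⇒ Q>K, reverse
Step 1:
                    B           M           L
  Initial      0.1717     0.04285     0.01015
  Change      0.03043     0.03043    -0.01014
  Equil        0.2021     0.07328  5.0645e-06
  solve Keq expr → x = -0.01014; check Q = 1.558

x = -0.01014 M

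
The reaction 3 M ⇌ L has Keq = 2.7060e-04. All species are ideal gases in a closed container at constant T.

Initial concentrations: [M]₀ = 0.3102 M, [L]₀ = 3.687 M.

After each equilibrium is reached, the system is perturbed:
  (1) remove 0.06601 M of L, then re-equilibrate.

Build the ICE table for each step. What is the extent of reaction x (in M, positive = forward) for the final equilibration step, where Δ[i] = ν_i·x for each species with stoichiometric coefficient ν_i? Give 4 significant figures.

x = 0.05232 M

Q₀ = 123.5 vs Keq = 2.7060e-04 ⇒ Q>K, reverse
Step 1:
                    M           L
  init         0.3102       3.687
  Δ             10.14      -3.379
  eq            10.45      0.3084
  solve Keq expr → x = -3.379; check Q = 2.7060e-04
Then remove 0.06601 M of L.
Step 2:
                    M           L
  init          10.45      0.2424
  Δ           -0.1569     0.05232
  eq            10.29      0.2947
  solve Keq expr → x = 0.05232; check Q = 2.7060e-04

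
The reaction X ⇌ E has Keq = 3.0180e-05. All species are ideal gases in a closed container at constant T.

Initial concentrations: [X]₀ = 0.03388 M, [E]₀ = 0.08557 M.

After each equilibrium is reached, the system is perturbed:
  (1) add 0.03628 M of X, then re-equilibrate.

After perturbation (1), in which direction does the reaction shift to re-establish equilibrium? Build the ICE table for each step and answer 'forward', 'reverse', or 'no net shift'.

Direction: forward

Q₀ = 2.526 vs Keq = 3.0180e-05 ⇒ Q>K, reverse
Step 1:
                    X           E
  I           0.03388     0.08557
  C           0.08557    -0.08557
  E            0.1194  3.6049e-06
  solve Keq expr → x = -0.08557; check Q = 3.0180e-05
Then add 0.03628 M of X.
Step 2:
                    X           E
  I            0.1557  3.6049e-06
  C       -1.0949e-06  1.0949e-06
  E            0.1557  4.6998e-06
  solve Keq expr → x = 1.0949e-06; check Q = 3.0180e-05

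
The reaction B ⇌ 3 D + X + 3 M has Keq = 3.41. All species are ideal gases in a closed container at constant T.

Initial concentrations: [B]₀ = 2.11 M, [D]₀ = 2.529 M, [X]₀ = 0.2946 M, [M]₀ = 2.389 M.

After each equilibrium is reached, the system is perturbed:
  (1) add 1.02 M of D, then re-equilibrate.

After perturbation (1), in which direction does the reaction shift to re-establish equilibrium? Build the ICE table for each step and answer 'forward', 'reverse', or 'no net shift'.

Direction: reverse

Q₀ = 30.79 vs Keq = 3.41 ⇒ Q>K, reverse
Step 1:
                   B          D          X          M
  init          2.11      2.529     0.2946      2.389
  Δ           0.1623     -0.487    -0.1623     -0.487
  eq           2.272      2.042     0.1323      1.902
  solve Keq expr → x = -0.1623; check Q = 3.41
Then add 1.02 M of D.
Step 2:
                   B          D          X          M
  init         2.272      3.062     0.1323      1.902
  Δ          0.06454    -0.1936   -0.06454    -0.1936
  eq           2.337      2.868    0.06772      1.708
  solve Keq expr → x = -0.06454; check Q = 3.41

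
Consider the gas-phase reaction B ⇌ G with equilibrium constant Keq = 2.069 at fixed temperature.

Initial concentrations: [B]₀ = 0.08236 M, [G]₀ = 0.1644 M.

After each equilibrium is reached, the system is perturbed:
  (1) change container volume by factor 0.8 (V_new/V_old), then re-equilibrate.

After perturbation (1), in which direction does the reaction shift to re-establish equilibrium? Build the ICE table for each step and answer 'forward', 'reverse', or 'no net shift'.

Q₀ = 1.996 vs Keq = 2.069 ⇒ Q<K, forward
Step 1:
                   B          G
  I          0.08236     0.1644
  C        -0.001956   0.001956
  E           0.0804     0.1664
  solve Keq expr → x = 0.001956; check Q = 2.069
Then change container volume by factor 0.8 (V_new/V_old).
Step 2:
                   B          G
  I           0.1005     0.2079
  C                0          0
  E           0.1005     0.2079
  solve Keq expr → x = 0; check Q = 2.069

Direction: no net shift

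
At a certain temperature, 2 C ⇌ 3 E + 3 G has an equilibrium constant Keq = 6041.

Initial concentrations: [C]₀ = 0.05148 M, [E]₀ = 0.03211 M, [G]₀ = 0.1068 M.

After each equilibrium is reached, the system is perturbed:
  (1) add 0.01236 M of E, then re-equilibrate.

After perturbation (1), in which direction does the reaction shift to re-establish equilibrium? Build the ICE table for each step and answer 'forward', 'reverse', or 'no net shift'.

Q₀ = 1.5218e-05 vs Keq = 6041 ⇒ Q<K, forward
Step 1:
                    C           E           G
  init        0.05148     0.03211      0.1068
  Δ          -0.05144     0.07716     0.07716
  eq       3.6672e-05      0.1093       0.184
  solve Keq expr → x = 0.02572; check Q = 6041
Then add 0.01236 M of E.
Step 2:
                    C           E           G
  init     3.6672e-05      0.1216       0.184
  Δ        6.3861e-06 -9.5792e-06 -9.5792e-06
  eq       4.3058e-05      0.1216       0.184
  solve Keq expr → x = -3.1931e-06; check Q = 6041

Direction: reverse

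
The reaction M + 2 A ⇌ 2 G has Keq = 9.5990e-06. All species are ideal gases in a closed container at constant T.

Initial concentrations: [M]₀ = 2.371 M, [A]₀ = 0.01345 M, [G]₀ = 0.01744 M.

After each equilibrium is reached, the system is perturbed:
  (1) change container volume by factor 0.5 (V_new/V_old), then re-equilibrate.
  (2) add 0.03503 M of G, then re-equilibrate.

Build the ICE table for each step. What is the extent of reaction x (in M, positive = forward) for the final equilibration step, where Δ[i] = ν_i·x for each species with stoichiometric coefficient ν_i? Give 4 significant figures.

x = -0.0174 M

Q₀ = 0.7091 vs Keq = 9.5990e-06 ⇒ Q>K, reverse
Step 1:
                  M         A         G
  init        2.371   0.01345   0.01744
  Δ        0.008647   0.01729  -0.01729
  eq           2.38   0.03074 1.4693e-04
  solve Keq expr → x = -0.008647; check Q = 9.5990e-06
Then change container volume by factor 0.5 (V_new/V_old).
Step 2:
                  M         A         G
  init        4.759   0.06149 2.9386e-04
  Δ       -6.0451e-05 -1.2090e-04 1.2090e-04
  eq          4.759   0.06137 4.1477e-04
  solve Keq expr → x = 6.0451e-05; check Q = 9.5990e-06
Then add 0.03503 M of G.
Step 3:
                  M         A         G
  init        4.759   0.06137   0.03544
  Δ          0.0174   0.03479  -0.03479
  eq          4.777   0.09616 6.5112e-04
  solve Keq expr → x = -0.0174; check Q = 9.5990e-06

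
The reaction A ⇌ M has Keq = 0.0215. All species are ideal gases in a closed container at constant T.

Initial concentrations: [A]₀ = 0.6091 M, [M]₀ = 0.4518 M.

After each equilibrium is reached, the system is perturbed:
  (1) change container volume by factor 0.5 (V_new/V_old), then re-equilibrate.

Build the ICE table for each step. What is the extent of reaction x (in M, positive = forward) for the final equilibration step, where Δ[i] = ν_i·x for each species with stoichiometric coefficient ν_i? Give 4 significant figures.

Q₀ = 0.7418 vs Keq = 0.0215 ⇒ Q>K, reverse
Step 1:
                    A           M
  Initial      0.6091      0.4518
  Change       0.4295     -0.4295
  Equil         1.039     0.02233
  solve Keq expr → x = -0.4295; check Q = 0.0215
Then change container volume by factor 0.5 (V_new/V_old).
Step 2:
                    A           M
  Initial       2.077     0.04466
  Change            0           0
  Equil         2.077     0.04466
  solve Keq expr → x = 0; check Q = 0.0215

x = 0 M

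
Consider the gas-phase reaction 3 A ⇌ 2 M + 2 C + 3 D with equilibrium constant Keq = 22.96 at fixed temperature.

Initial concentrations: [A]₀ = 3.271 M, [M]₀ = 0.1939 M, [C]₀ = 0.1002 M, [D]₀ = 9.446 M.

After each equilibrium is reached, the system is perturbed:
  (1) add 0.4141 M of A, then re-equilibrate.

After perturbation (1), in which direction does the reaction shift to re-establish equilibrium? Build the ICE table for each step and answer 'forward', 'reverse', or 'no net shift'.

Q₀ = 0.009091 vs Keq = 22.96 ⇒ Q<K, forward
Step 1:
                  A         M         C         D
  init        3.271    0.1939    0.1002     9.446
  Δ         -0.8784    0.5856    0.5856    0.8784
  eq          2.393    0.7795    0.6858     10.32
  solve Keq expr → x = 0.2928; check Q = 22.96
Then add 0.4141 M of A.
Step 2:
                  A         M         C         D
  init        2.807    0.7795    0.6858     10.32
  Δ         -0.0982   0.06547   0.06547    0.0982
  eq          2.709     0.845    0.7513     10.42
  solve Keq expr → x = 0.03273; check Q = 22.96

Direction: forward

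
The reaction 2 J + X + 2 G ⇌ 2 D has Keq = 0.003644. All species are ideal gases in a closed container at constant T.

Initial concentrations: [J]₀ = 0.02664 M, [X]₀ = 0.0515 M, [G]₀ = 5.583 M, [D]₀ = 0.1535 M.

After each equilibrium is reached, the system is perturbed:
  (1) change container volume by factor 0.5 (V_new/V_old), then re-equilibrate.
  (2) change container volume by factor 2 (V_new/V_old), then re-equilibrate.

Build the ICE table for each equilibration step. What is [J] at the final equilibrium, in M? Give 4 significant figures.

Q₀ = 20.68 vs Keq = 0.003644 ⇒ Q>K, reverse
Step 1:
                  J         X         G         D
  Initial   0.02664    0.0515     5.583    0.1535
  Change     0.1344   0.06718    0.1344   -0.1344
  Equil       0.161    0.1187     5.717   0.01914
  solve Keq expr → x = -0.06718; check Q = 0.003644
Then change container volume by factor 0.5 (V_new/V_old).
Step 2:
                  J         X         G         D
  Initial     0.322    0.2374     11.43   0.03828
  Change    -0.0485  -0.02425   -0.0485    0.0485
  Equil      0.2735    0.2131     11.39   0.08678
  solve Keq expr → x = 0.02425; check Q = 0.003644
Then change container volume by factor 2 (V_new/V_old).
Step 3:
                  J         X         G         D
  Initial    0.1367    0.1066     5.693   0.04339
  Change    0.02425   0.01212   0.02425  -0.02425
  Equil       0.161    0.1187     5.717   0.01914
  solve Keq expr → x = -0.01212; check Q = 0.003644

[J]_eq = 0.161 M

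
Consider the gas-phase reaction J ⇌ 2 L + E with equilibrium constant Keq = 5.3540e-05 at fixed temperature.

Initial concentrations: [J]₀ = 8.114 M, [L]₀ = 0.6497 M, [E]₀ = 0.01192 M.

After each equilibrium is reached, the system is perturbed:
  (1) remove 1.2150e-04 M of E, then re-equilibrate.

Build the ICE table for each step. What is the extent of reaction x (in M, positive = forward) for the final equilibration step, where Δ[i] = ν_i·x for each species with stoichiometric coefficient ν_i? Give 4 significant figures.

x = 1.2064e-04 M

Q₀ = 6.2011e-04 vs Keq = 5.3540e-05 ⇒ Q>K, reverse
Step 1:
                    J           L           E
  I             8.114      0.6497     0.01192
  C           0.01082    -0.02163    -0.01082
  E             8.125      0.6281    0.001103
  solve Keq expr → x = -0.01082; check Q = 5.3540e-05
Then remove 1.2150e-04 M of E.
Step 2:
                    J           L           E
  I             8.125      0.6281  9.8126e-04
  C       -1.2064e-04  2.4127e-04  1.2064e-04
  E             8.125      0.6283    0.001102
  solve Keq expr → x = 1.2064e-04; check Q = 5.3540e-05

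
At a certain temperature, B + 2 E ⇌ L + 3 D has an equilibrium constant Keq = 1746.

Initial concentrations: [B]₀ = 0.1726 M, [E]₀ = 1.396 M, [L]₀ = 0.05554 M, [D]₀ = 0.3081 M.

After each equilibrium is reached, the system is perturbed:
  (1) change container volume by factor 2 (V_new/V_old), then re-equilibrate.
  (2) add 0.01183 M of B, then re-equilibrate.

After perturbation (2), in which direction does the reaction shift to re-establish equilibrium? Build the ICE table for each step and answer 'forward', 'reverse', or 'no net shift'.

Direction: forward

Q₀ = 0.004829 vs Keq = 1746 ⇒ Q<K, forward
Step 1:
                   B          E          L          D
  I           0.1726      1.396    0.05554     0.3081
  C          -0.1725    -0.3451     0.1725     0.5176
  E       6.6581e-05      1.051     0.2281     0.8257
  solve Keq expr → x = 0.1725; check Q = 1746
Then change container volume by factor 2 (V_new/V_old).
Step 2:
                   B          E          L          D
  I       3.3290e-05     0.5255      0.114     0.4129
  C       -1.6635e-05 -3.3269e-05 1.6635e-05 4.9904e-05
  E       1.6656e-05     0.5254     0.1141     0.4129
  solve Keq expr → x = 1.6635e-05; check Q = 1746
Then add 0.01183 M of B.
Step 3:
                   B          E          L          D
  I          0.01185     0.5254     0.1141     0.4129
  C         -0.01182   -0.02364    0.01182    0.03546
  E       2.5807e-05     0.5018     0.1259     0.4484
  solve Keq expr → x = 0.01182; check Q = 1746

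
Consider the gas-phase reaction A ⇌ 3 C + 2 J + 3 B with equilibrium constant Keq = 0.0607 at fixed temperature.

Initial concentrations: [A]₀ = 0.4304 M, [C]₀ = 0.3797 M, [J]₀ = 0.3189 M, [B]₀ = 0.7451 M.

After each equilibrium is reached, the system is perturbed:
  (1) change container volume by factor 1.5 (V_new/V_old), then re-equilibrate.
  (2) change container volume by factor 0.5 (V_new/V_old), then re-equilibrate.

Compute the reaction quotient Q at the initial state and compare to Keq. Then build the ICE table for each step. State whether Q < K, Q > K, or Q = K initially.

Q₀ = 0.005351; Q < K (proceeds forward)

Q₀ = 0.005351 vs Keq = 0.0607 ⇒ Q<K, forward
Step 1:
                    A           C           J           B
  Initial      0.4304      0.3797      0.3189      0.7451
  Change     -0.05543      0.1663      0.1109      0.1663
  Equil         0.375       0.546      0.4298      0.9114
  solve Keq expr → x = 0.05543; check Q = 0.0607
Then change container volume by factor 1.5 (V_new/V_old).
Step 2:
                    A           C           J           B
  Initial        0.25       0.364      0.2865      0.6076
  Change     -0.05724      0.1717      0.1145      0.1717
  Equil        0.1927      0.5357       0.401      0.7793
  solve Keq expr → x = 0.05724; check Q = 0.0607
Then change container volume by factor 0.5 (V_new/V_old).
Step 3:
                    A           C           J           B
  Initial      0.3855       1.071       0.802       1.559
  Change       0.1772     -0.5315     -0.3544     -0.5315
  Equil        0.5627      0.5399      0.4476       1.027
  solve Keq expr → x = -0.1772; check Q = 0.0607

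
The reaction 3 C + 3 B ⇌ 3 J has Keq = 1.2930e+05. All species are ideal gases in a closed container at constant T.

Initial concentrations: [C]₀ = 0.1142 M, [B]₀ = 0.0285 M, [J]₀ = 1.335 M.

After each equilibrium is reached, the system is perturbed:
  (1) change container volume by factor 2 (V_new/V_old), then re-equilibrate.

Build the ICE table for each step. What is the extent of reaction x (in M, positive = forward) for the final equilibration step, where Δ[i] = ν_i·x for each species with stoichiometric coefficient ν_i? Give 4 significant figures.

Q₀ = 6.9010e+07 vs Keq = 1.2930e+05 ⇒ Q>K, reverse
Step 1:
                  C         B         J
  init       0.1142    0.0285     1.335
  Δ         0.09123   0.09123  -0.09123
  eq         0.2054    0.1197     1.244
  solve Keq expr → x = -0.03041; check Q = 1.2930e+05
Then change container volume by factor 2 (V_new/V_old).
Step 2:
                  C         B         J
  init       0.1027   0.05987    0.6219
  Δ         0.02908   0.02908  -0.02908
  eq         0.1318   0.08895    0.5928
  solve Keq expr → x = -0.009694; check Q = 1.2930e+05

x = -0.009694 M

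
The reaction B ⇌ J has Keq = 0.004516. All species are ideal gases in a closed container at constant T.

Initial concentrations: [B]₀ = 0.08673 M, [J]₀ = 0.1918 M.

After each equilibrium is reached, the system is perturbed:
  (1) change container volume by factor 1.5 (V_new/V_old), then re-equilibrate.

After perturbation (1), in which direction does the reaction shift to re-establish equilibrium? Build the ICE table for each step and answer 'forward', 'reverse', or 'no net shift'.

Q₀ = 2.211 vs Keq = 0.004516 ⇒ Q>K, reverse
Step 1:
                    B           J
  init        0.08673      0.1918
  Δ            0.1905     -0.1905
  eq           0.2773    0.001252
  solve Keq expr → x = -0.1905; check Q = 0.004516
Then change container volume by factor 1.5 (V_new/V_old).
Step 2:
                    B           J
  init         0.1849  8.3479e-04
  Δ                 0           0
  eq           0.1849  8.3479e-04
  solve Keq expr → x = 0; check Q = 0.004516

Direction: no net shift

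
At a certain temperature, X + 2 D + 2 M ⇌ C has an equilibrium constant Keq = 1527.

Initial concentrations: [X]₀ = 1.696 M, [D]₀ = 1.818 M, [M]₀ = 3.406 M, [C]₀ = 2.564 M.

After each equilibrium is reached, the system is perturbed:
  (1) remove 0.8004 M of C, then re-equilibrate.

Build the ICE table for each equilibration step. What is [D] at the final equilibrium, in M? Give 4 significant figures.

Q₀ = 0.03943 vs Keq = 1527 ⇒ Q<K, forward
Step 1:
                   X          D          M          C
  init         1.696      1.818      3.406      2.564
  Δ          -0.8926     -1.785     -1.785     0.8926
  eq          0.8034    0.03275      1.621      3.457
  solve Keq expr → x = 0.8926; check Q = 1527
Then remove 0.8004 M of C.
Step 2:
                   X          D          M          C
  init        0.8034    0.03275      1.621      2.656
  Δ        -0.001963  -0.003926  -0.003926   0.001963
  eq          0.8014    0.02883      1.617      2.658
  solve Keq expr → x = 0.001963; check Q = 1527

[D]_eq = 0.02883 M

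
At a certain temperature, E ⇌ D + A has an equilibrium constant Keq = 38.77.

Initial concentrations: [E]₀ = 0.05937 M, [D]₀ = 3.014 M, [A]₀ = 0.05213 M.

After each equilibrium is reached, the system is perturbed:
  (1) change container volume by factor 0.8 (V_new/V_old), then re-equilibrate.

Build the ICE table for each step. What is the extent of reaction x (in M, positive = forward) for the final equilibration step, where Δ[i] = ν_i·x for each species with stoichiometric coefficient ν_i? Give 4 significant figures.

Q₀ = 2.646 vs Keq = 38.77 ⇒ Q<K, forward
Step 1:
                  E         D         A
  init      0.05937     3.014   0.05213
  Δ         -0.0512    0.0512    0.0512
  eq       0.008169     3.065    0.1033
  solve Keq expr → x = 0.0512; check Q = 38.77
Then change container volume by factor 0.8 (V_new/V_old).
Step 2:
                  E         D         A
  init      0.01021     3.832    0.1292
  Δ        0.002316 -0.002316 -0.002316
  eq        0.01253     3.829    0.1268
  solve Keq expr → x = -0.002316; check Q = 38.77

x = -0.002316 M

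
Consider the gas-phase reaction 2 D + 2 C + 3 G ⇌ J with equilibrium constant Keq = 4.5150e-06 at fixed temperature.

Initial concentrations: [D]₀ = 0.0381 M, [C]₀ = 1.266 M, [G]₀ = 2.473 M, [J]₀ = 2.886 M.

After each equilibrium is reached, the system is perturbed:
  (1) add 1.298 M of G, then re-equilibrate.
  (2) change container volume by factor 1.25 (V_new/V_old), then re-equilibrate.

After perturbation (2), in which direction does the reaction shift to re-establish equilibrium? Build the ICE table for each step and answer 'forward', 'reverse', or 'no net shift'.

Q₀ = 82.02 vs Keq = 4.5150e-06 ⇒ Q>K, reverse
Step 1:
                  D         C         G         J
  Initial    0.0381     1.266     2.473     2.886
  Change      3.829     3.829     5.743    -1.914
  Equil       3.867     5.095     8.216    0.9717
  solve Keq expr → x = -1.914; check Q = 4.5150e-06
Then add 1.298 M of G.
Step 2:
                  D         C         G         J
  Initial     3.867     5.095     9.514    0.9717
  Change    -0.2312   -0.2312   -0.3468    0.1156
  Equil       3.635     4.863     9.167     1.087
  solve Keq expr → x = 0.1156; check Q = 4.5150e-06
Then change container volume by factor 1.25 (V_new/V_old).
Step 3:
                  D         C         G         J
  Initial     2.908     3.891     7.334    0.8698
  Change     0.5616    0.5616    0.8424   -0.2808
  Equil        3.47     4.452     8.176     0.589
  solve Keq expr → x = -0.2808; check Q = 4.5150e-06

Direction: reverse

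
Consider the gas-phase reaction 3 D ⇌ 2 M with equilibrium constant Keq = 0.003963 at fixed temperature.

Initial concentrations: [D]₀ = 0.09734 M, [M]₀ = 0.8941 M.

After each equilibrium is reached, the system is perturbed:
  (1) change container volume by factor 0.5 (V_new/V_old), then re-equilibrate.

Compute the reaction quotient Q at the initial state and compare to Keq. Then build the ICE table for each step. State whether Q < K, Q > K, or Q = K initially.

Q₀ = 866.8; Q > K (proceeds reverse)

Q₀ = 866.8 vs Keq = 0.003963 ⇒ Q>K, reverse
Step 1:
                   D          M
  Initial    0.09734     0.8941
  Change       1.201    -0.8009
  Equil        1.299    0.09317
  solve Keq expr → x = -0.4005; check Q = 0.003963
Then change container volume by factor 0.5 (V_new/V_old).
Step 2:
                   D          M
  Initial      2.597     0.1863
  Change    -0.09442    0.06295
  Equil        2.503     0.2493
  solve Keq expr → x = 0.03147; check Q = 0.003963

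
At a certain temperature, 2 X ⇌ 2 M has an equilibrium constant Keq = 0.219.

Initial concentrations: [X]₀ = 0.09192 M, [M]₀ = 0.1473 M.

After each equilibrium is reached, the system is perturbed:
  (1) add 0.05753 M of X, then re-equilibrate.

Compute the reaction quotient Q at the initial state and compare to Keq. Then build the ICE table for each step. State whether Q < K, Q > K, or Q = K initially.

Q₀ = 2.568; Q > K (proceeds reverse)

Q₀ = 2.568 vs Keq = 0.219 ⇒ Q>K, reverse
Step 1:
                    X           M
  init        0.09192      0.1473
  Δ           0.07104    -0.07104
  eq            0.163     0.07626
  solve Keq expr → x = -0.03552; check Q = 0.219
Then add 0.05753 M of X.
Step 2:
                    X           M
  init         0.2205     0.07626
  Δ          -0.01834     0.01834
  eq           0.2021      0.0946
  solve Keq expr → x = 0.00917; check Q = 0.219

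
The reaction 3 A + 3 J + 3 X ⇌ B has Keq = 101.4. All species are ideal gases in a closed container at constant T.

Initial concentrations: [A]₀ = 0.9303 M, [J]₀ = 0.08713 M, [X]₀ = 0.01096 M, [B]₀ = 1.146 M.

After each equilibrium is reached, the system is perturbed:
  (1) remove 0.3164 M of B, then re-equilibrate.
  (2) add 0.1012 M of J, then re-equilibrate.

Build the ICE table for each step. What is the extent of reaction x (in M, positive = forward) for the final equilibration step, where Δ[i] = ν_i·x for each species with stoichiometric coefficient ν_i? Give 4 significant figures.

x = 0.01198 M

Q₀ = 1.6345e+09 vs Keq = 101.4 ⇒ Q>K, reverse
Step 1:
                    A           J           X           B
  Initial      0.9303     0.08713     0.01096       1.146
  Change       0.3618      0.3618      0.3618     -0.1206
  Equil         1.292      0.4489      0.3728       1.025
  solve Keq expr → x = -0.1206; check Q = 101.4
Then remove 0.3164 M of B.
Step 2:
                    A           J           X           B
  Initial       1.292      0.4489      0.3728       0.709
  Change     -0.02058    -0.02058    -0.02058    0.006861
  Equil         1.272      0.4284      0.3522      0.7159
  solve Keq expr → x = 0.006861; check Q = 101.4
Then add 0.1012 M of J.
Step 3:
                    A           J           X           B
  Initial       1.272      0.5296      0.3522      0.7159
  Change     -0.03593    -0.03593    -0.03593     0.01198
  Equil         1.236      0.4936      0.3163      0.7278
  solve Keq expr → x = 0.01198; check Q = 101.4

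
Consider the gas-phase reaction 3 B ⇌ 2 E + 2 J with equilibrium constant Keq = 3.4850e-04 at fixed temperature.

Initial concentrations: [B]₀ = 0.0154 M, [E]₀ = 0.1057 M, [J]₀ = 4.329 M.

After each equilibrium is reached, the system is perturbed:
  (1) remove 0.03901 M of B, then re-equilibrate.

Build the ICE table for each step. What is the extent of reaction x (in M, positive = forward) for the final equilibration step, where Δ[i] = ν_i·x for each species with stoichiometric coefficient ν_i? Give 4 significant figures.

x = -5.0521e-05 M

Q₀ = 5.7327e+04 vs Keq = 3.4850e-04 ⇒ Q>K, reverse
Step 1:
                    B           E           J
  I            0.0154      0.1057       4.329
  C            0.1581     -0.1054     -0.1054
  E            0.1735  3.1934e-04       4.224
  solve Keq expr → x = -0.05269; check Q = 3.4850e-04
Then remove 0.03901 M of B.
Step 2:
                    B           E           J
  I            0.1345  3.1934e-04       4.224
  C        1.5156e-04 -1.0104e-04 -1.0104e-04
  E            0.1346  2.1830e-04       4.224
  solve Keq expr → x = -5.0521e-05; check Q = 3.4850e-04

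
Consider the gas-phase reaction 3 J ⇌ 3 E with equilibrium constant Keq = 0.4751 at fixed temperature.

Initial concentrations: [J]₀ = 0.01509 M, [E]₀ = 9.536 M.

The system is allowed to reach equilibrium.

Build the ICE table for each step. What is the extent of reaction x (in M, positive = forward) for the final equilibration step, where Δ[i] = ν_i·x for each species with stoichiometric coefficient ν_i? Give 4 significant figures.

x = -1.783 M

Q₀ = 2.5237e+08 vs Keq = 0.4751 ⇒ Q>K, reverse
Step 1:
                  J         E
  Initial   0.01509     9.536
  Change       5.35     -5.35
  Equil       5.365     4.186
  solve Keq expr → x = -1.783; check Q = 0.4751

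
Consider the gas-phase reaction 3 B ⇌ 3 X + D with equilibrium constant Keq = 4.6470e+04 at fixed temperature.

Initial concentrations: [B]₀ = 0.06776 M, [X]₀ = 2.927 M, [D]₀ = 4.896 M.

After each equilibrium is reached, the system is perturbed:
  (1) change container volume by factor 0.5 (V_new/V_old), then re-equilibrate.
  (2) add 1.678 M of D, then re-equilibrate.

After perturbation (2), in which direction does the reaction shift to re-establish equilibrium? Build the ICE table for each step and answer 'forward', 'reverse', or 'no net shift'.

Direction: reverse

Q₀ = 3.9463e+05 vs Keq = 4.6470e+04 ⇒ Q>K, reverse
Step 1:
                  B         X         D
  init      0.06776     2.927     4.896
  Δ         0.06711  -0.06711  -0.02237
  eq         0.1349      2.86     4.874
  solve Keq expr → x = -0.02237; check Q = 4.6470e+04
Then change container volume by factor 0.5 (V_new/V_old).
Step 2:
                  B         X         D
  init       0.2697      5.72     9.747
  Δ         0.06594  -0.06594  -0.02198
  eq         0.3357     5.654     9.725
  solve Keq expr → x = -0.02198; check Q = 4.6470e+04
Then add 1.678 M of D.
Step 3:
                  B         X         D
  init       0.3357     5.654      11.4
  Δ         0.01716  -0.01716 -0.005719
  eq         0.3528     5.637      11.4
  solve Keq expr → x = -0.005719; check Q = 4.6470e+04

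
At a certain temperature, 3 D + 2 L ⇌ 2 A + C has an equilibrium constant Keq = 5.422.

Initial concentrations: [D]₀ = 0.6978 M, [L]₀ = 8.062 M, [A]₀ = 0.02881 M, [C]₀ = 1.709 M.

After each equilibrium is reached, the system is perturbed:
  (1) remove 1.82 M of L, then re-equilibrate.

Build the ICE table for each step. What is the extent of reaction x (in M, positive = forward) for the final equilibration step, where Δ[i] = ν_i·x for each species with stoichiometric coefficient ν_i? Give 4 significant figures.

x = -0.005922 M

Q₀ = 6.4232e-05 vs Keq = 5.422 ⇒ Q<K, forward
Step 1:
                    D           L           A           C
  Initial      0.6978       8.062     0.02881       1.709
  Change      -0.5951     -0.3967      0.3967      0.1984
  Equil        0.1027       7.665      0.4255       1.907
  solve Keq expr → x = 0.1984; check Q = 5.422
Then remove 1.82 M of L.
Step 2:
                    D           L           A           C
  Initial      0.1027       5.845      0.4255       1.907
  Change      0.01776     0.01184    -0.01184   -0.005922
  Equil        0.1205       5.857      0.4137       1.901
  solve Keq expr → x = -0.005922; check Q = 5.422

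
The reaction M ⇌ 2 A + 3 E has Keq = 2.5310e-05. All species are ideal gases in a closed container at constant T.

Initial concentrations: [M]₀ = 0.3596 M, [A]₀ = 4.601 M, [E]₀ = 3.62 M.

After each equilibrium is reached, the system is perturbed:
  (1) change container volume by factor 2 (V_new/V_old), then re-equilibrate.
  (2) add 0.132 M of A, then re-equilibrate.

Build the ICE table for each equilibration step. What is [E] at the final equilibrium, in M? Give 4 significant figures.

[E]_eq = 0.02335 M

Q₀ = 2793 vs Keq = 2.5310e-05 ⇒ Q>K, reverse
Step 1:
                    M           A           E
  Initial      0.3596       4.601        3.62
  Change          1.2        -2.4        -3.6
  Equil          1.56       2.201     0.02012
  solve Keq expr → x = -1.2; check Q = 2.5310e-05
Then change container volume by factor 2 (V_new/V_old).
Step 2:
                    M           A           E
  Initial      0.7798       1.101     0.01006
  Change    -0.005028     0.01006     0.01508
  Equil        0.7748       1.111     0.02514
  solve Keq expr → x = 0.005028; check Q = 2.5310e-05
Then add 0.132 M of A.
Step 3:
                    M           A           E
  Initial      0.7748       1.243     0.02514
  Change   5.9763e-04   -0.001195   -0.001793
  Equil        0.7753       1.241     0.02335
  solve Keq expr → x = -5.9763e-04; check Q = 2.5310e-05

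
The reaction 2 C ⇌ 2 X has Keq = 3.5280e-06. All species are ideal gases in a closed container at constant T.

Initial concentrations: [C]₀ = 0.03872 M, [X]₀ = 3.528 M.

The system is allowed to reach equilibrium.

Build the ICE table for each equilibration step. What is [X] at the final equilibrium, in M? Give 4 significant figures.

[X]_eq = 0.006687 M

Q₀ = 8302 vs Keq = 3.5280e-06 ⇒ Q>K, reverse
Step 1:
                    C           X
  init        0.03872       3.528
  Δ             3.521      -3.521
  eq             3.56    0.006687
  solve Keq expr → x = -1.761; check Q = 3.5280e-06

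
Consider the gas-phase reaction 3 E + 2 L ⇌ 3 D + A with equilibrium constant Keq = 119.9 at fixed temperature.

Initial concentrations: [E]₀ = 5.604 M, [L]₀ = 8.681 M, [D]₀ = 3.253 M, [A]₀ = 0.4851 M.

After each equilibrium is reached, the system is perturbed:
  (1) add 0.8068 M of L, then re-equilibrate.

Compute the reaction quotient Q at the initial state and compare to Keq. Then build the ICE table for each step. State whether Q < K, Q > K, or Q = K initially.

Q₀ = 0.001259; Q < K (proceeds forward)

Q₀ = 0.001259 vs Keq = 119.9 ⇒ Q<K, forward
Step 1:
                   E          L          D          A
  Initial      5.604      8.681      3.253     0.4851
  Change      -4.913     -3.275      4.913      1.638
  Equil        0.691      5.406      8.166      2.123
  solve Keq expr → x = 1.638; check Q = 119.9
Then add 0.8068 M of L.
Step 2:
                   E          L          D          A
  Initial      0.691      6.212      8.166      2.123
  Change    -0.05295    -0.0353    0.05295    0.01765
  Equil        0.638      6.177      8.219       2.14
  solve Keq expr → x = 0.01765; check Q = 119.9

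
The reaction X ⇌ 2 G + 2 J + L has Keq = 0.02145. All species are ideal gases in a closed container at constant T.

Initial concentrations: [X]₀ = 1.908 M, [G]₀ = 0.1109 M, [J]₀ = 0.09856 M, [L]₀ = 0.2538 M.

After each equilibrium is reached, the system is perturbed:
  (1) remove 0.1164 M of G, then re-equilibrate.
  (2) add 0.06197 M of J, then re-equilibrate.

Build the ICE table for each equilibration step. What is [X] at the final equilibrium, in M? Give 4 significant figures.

[X]_eq = 1.682 M

Q₀ = 1.5892e-05 vs Keq = 0.02145 ⇒ Q<K, forward
Step 1:
                  X         G         J         L
  I           1.908    0.1109   0.09856    0.2538
  C          -0.212     0.424     0.424     0.212
  E           1.696    0.5349    0.5225    0.4658
  solve Keq expr → x = 0.212; check Q = 0.02145
Then remove 0.1164 M of G.
Step 2:
                  X         G         J         L
  I           1.696    0.4185    0.5225    0.4658
  C        -0.02584   0.05168   0.05168   0.02584
  E            1.67    0.4701    0.5742    0.4916
  solve Keq expr → x = 0.02584; check Q = 0.02145
Then add 0.06197 M of J.
Step 3:
                  X         G         J         L
  I            1.67    0.4701    0.6362    0.4916
  C         0.01153  -0.02305  -0.02305  -0.01153
  E           1.682    0.4471    0.6131    0.4801
  solve Keq expr → x = -0.01153; check Q = 0.02145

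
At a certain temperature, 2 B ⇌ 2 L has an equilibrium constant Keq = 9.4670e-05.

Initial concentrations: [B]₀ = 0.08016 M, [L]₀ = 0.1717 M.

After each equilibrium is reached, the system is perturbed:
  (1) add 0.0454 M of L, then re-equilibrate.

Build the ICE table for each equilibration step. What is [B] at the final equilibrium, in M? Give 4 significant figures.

[B]_eq = 0.2944 M

Q₀ = 4.588 vs Keq = 9.4670e-05 ⇒ Q>K, reverse
Step 1:
                    B           L
  init        0.08016      0.1717
  Δ            0.1693     -0.1693
  eq           0.2494    0.002427
  solve Keq expr → x = -0.08464; check Q = 9.4670e-05
Then add 0.0454 M of L.
Step 2:
                    B           L
  init         0.2494     0.04783
  Δ           0.04496    -0.04496
  eq           0.2944    0.002864
  solve Keq expr → x = -0.02248; check Q = 9.4670e-05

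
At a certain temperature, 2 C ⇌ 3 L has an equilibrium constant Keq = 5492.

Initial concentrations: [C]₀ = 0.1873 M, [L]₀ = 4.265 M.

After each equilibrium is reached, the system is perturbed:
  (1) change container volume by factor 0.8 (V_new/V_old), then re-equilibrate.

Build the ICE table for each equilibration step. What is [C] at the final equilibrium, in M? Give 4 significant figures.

Q₀ = 2211 vs Keq = 5492 ⇒ Q<K, forward
Step 1:
                    C           L
  Initial      0.1873       4.265
  Change     -0.06439     0.09658
  Equil        0.1229       4.362
  solve Keq expr → x = 0.03219; check Q = 5492
Then change container volume by factor 0.8 (V_new/V_old).
Step 2:
                    C           L
  Initial      0.1536       5.452
  Change      0.01694     -0.0254
  Equil        0.1706       5.427
  solve Keq expr → x = -0.008468; check Q = 5492

[C]_eq = 0.1706 M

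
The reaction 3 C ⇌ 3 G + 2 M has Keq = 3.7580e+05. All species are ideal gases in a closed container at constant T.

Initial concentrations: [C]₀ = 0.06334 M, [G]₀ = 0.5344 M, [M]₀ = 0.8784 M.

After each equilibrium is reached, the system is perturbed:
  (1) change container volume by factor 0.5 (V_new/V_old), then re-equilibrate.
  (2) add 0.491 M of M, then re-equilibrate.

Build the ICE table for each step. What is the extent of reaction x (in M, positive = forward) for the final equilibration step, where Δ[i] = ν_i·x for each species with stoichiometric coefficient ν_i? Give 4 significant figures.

Q₀ = 463.4 vs Keq = 3.7580e+05 ⇒ Q<K, forward
Step 1:
                    C           G           M
  I           0.06334      0.5344      0.8784
  C          -0.05563     0.05563     0.03709
  E          0.007709        0.59      0.9155
  solve Keq expr → x = 0.01854; check Q = 3.7580e+05
Then change container volume by factor 0.5 (V_new/V_old).
Step 2:
                    C           G           M
  I           0.01542        1.18       1.831
  C          0.008821   -0.008821   -0.005881
  E           0.02424       1.171       1.825
  solve Keq expr → x = -0.00294; check Q = 3.7580e+05
Then add 0.491 M of M.
Step 3:
                    C           G           M
  I           0.02424       1.171       2.316
  C          0.004052   -0.004052   -0.002702
  E           0.02829       1.167       2.313
  solve Keq expr → x = -0.001351; check Q = 3.7580e+05

x = -0.001351 M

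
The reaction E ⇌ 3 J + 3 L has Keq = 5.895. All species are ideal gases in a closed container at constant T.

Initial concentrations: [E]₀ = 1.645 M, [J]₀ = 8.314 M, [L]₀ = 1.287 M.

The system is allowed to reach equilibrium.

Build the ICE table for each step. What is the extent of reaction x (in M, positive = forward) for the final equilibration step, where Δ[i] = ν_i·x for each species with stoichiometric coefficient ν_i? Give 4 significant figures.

Q₀ = 744.7 vs Keq = 5.895 ⇒ Q>K, reverse
Step 1:
                   E          J          L
  init         1.645      8.314      1.287
  Δ           0.3261    -0.9782    -0.9782
  eq           1.971      7.336     0.3088
  solve Keq expr → x = -0.3261; check Q = 5.895

x = -0.3261 M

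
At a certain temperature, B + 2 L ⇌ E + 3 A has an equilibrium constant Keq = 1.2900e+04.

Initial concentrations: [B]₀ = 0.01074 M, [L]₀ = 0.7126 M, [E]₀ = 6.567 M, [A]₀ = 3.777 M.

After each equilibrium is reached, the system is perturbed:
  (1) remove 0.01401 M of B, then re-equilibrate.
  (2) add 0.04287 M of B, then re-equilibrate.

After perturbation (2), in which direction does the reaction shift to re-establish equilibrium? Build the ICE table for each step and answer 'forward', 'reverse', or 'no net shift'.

Q₀ = 6.4880e+04 vs Keq = 1.2900e+04 ⇒ Q>K, reverse
Step 1:
                  B         L         E         A
  init      0.01074    0.7126     6.567     3.777
  Δ         0.03136   0.06272  -0.03136  -0.09409
  eq         0.0421    0.7753     6.536     3.683
  solve Keq expr → x = -0.03136; check Q = 1.2900e+04
Then remove 0.01401 M of B.
Step 2:
                  B         L         E         A
  init      0.02809    0.7753     6.536     3.683
  Δ         0.01069   0.02137  -0.01069  -0.03206
  eq        0.03878    0.7967     6.525     3.651
  solve Keq expr → x = -0.01069; check Q = 1.2900e+04
Then add 0.04287 M of B.
Step 3:
                  B         L         E         A
  init      0.08165    0.7967     6.525     3.651
  Δ        -0.03189  -0.06378   0.03189   0.09567
  eq        0.04976    0.7329     6.557     3.747
  solve Keq expr → x = 0.03189; check Q = 1.2900e+04

Direction: forward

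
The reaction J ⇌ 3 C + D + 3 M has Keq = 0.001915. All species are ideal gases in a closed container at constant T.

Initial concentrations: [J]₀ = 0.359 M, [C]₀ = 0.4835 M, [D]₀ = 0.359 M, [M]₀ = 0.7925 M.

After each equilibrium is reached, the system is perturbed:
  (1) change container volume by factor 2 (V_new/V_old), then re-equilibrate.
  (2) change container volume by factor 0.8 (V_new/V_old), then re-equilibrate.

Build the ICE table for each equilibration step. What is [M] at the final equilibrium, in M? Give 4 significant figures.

[M]_eq = 0.4668 M

Q₀ = 0.05626 vs Keq = 0.001915 ⇒ Q>K, reverse
Step 1:
                    J           C           D           M
  Initial       0.359      0.4835       0.359      0.7925
  Change      0.07633      -0.229    -0.07633      -0.229
  Equil        0.4353      0.2545      0.2827      0.5635
  solve Keq expr → x = -0.07633; check Q = 0.001915
Then change container volume by factor 2 (V_new/V_old).
Step 2:
                    J           C           D           M
  Initial      0.2177      0.1272      0.1413      0.2817
  Change     -0.04966       0.149     0.04966       0.149
  Equil         0.168      0.2762       0.191      0.4307
  solve Keq expr → x = 0.04966; check Q = 0.001915
Then change container volume by factor 0.8 (V_new/V_old).
Step 3:
                    J           C           D           M
  Initial        0.21      0.3453      0.2387      0.5384
  Change      0.02388    -0.07163    -0.02388    -0.07163
  Equil        0.2339      0.2737      0.2149      0.4668
  solve Keq expr → x = -0.02388; check Q = 0.001915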